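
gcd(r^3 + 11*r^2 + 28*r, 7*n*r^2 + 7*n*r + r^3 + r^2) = r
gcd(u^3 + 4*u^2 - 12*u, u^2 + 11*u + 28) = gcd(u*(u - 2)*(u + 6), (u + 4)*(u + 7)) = 1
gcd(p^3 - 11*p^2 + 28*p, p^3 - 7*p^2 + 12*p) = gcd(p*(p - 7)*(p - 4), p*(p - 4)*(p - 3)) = p^2 - 4*p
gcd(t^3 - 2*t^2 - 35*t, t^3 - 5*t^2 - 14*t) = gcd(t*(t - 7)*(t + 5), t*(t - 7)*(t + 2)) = t^2 - 7*t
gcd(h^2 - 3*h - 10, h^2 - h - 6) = h + 2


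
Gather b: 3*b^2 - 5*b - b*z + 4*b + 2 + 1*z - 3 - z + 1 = 3*b^2 + b*(-z - 1)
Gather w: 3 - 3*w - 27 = -3*w - 24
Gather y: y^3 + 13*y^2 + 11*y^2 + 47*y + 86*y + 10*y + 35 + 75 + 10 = y^3 + 24*y^2 + 143*y + 120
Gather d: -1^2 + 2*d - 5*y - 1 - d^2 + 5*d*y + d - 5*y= -d^2 + d*(5*y + 3) - 10*y - 2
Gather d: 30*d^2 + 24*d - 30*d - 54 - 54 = 30*d^2 - 6*d - 108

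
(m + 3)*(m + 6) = m^2 + 9*m + 18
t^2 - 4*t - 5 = (t - 5)*(t + 1)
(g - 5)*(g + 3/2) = g^2 - 7*g/2 - 15/2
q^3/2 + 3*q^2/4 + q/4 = q*(q/2 + 1/2)*(q + 1/2)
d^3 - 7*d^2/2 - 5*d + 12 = (d - 4)*(d - 3/2)*(d + 2)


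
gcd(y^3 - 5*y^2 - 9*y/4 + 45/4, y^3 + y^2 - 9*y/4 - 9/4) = y^2 - 9/4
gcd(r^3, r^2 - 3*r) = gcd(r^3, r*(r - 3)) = r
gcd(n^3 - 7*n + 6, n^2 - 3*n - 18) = n + 3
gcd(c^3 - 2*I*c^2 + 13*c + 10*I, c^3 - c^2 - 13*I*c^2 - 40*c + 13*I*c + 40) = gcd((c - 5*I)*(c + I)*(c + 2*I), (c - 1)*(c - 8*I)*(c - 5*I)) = c - 5*I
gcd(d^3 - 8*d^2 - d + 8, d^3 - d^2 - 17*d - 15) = d + 1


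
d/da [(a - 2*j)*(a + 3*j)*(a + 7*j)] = 3*a^2 + 16*a*j + j^2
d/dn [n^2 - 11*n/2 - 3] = 2*n - 11/2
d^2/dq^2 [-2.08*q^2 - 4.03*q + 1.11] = -4.16000000000000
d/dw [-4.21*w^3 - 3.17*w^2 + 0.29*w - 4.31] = -12.63*w^2 - 6.34*w + 0.29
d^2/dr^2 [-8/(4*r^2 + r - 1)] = 16*(16*r^2 + 4*r - (8*r + 1)^2 - 4)/(4*r^2 + r - 1)^3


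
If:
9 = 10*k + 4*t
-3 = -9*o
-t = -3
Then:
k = -3/10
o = 1/3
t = 3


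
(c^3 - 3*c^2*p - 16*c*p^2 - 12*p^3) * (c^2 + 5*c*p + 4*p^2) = c^5 + 2*c^4*p - 27*c^3*p^2 - 104*c^2*p^3 - 124*c*p^4 - 48*p^5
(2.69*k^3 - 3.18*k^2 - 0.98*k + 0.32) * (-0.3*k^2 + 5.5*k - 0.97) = -0.807*k^5 + 15.749*k^4 - 19.8053*k^3 - 2.4014*k^2 + 2.7106*k - 0.3104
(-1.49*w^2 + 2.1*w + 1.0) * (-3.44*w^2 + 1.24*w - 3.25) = 5.1256*w^4 - 9.0716*w^3 + 4.0065*w^2 - 5.585*w - 3.25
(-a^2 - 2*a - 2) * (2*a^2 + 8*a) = -2*a^4 - 12*a^3 - 20*a^2 - 16*a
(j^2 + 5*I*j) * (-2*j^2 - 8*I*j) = -2*j^4 - 18*I*j^3 + 40*j^2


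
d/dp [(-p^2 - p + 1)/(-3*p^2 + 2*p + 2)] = (-5*p^2 + 2*p - 4)/(9*p^4 - 12*p^3 - 8*p^2 + 8*p + 4)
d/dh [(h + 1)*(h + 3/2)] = 2*h + 5/2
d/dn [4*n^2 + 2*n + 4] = 8*n + 2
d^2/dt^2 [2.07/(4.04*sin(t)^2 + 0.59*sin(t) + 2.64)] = (-135.142848*sin(t)^4 - 14.802156*sin(t)^3 + 290.304873*sin(t)^2 + 32.828544*sin(t) - 42.71445)/(4.04*sin(t)^2 + 0.59*sin(t) + 2.64)^3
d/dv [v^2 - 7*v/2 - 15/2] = 2*v - 7/2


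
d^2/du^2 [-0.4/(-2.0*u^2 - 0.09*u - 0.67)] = (-3.2*u^2 - 0.144*u + 0.4*(4.0*u + 0.09)*(8.0*u + 0.18) - 1.072)/(2.0*u^2 + 0.09*u + 0.67)^3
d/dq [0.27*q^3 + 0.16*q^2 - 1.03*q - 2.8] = 0.81*q^2 + 0.32*q - 1.03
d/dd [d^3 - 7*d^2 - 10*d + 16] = 3*d^2 - 14*d - 10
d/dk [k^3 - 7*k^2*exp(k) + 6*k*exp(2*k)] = -7*k^2*exp(k) + 3*k^2 + 12*k*exp(2*k) - 14*k*exp(k) + 6*exp(2*k)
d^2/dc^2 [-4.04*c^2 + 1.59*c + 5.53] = -8.08000000000000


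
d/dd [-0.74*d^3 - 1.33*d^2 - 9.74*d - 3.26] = -2.22*d^2 - 2.66*d - 9.74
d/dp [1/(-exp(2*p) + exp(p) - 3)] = (2*exp(p) - 1)*exp(p)/(exp(2*p) - exp(p) + 3)^2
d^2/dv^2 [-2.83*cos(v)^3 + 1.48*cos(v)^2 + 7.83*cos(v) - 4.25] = -5.7075*cos(v) - 2.96*cos(2*v) + 6.3675*cos(3*v)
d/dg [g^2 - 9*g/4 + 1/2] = 2*g - 9/4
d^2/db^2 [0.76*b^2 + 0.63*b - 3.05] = 1.52000000000000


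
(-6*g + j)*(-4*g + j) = 24*g^2 - 10*g*j + j^2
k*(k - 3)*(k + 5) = k^3 + 2*k^2 - 15*k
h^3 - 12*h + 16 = (h - 2)^2*(h + 4)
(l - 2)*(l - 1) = l^2 - 3*l + 2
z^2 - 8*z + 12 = (z - 6)*(z - 2)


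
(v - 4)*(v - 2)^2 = v^3 - 8*v^2 + 20*v - 16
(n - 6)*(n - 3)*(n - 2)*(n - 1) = n^4 - 12*n^3 + 47*n^2 - 72*n + 36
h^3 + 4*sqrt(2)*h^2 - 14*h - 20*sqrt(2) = (h - 2*sqrt(2))*(h + sqrt(2))*(h + 5*sqrt(2))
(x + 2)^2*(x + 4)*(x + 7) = x^4 + 15*x^3 + 76*x^2 + 156*x + 112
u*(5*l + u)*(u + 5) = 5*l*u^2 + 25*l*u + u^3 + 5*u^2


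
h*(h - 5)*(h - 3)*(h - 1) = h^4 - 9*h^3 + 23*h^2 - 15*h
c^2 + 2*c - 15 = (c - 3)*(c + 5)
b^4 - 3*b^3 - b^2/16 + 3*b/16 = b*(b - 3)*(b - 1/4)*(b + 1/4)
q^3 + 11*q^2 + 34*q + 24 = (q + 1)*(q + 4)*(q + 6)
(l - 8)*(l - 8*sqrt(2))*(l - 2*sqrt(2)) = l^3 - 10*sqrt(2)*l^2 - 8*l^2 + 32*l + 80*sqrt(2)*l - 256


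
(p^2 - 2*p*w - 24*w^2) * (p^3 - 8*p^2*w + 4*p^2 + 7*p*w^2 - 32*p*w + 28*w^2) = p^5 - 10*p^4*w + 4*p^4 - p^3*w^2 - 40*p^3*w + 178*p^2*w^3 - 4*p^2*w^2 - 168*p*w^4 + 712*p*w^3 - 672*w^4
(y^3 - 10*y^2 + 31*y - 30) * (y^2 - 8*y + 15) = y^5 - 18*y^4 + 126*y^3 - 428*y^2 + 705*y - 450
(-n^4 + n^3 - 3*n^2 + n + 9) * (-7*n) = 7*n^5 - 7*n^4 + 21*n^3 - 7*n^2 - 63*n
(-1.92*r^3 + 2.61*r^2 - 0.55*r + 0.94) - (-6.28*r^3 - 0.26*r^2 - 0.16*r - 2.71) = 4.36*r^3 + 2.87*r^2 - 0.39*r + 3.65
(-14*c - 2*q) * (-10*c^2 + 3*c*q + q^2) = 140*c^3 - 22*c^2*q - 20*c*q^2 - 2*q^3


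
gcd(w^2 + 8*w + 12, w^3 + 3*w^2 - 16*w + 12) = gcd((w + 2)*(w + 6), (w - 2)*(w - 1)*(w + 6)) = w + 6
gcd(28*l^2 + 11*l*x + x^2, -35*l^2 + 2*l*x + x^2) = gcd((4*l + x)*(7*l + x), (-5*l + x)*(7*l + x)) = 7*l + x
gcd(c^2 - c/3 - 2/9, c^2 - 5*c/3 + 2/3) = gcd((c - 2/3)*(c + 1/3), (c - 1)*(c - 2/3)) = c - 2/3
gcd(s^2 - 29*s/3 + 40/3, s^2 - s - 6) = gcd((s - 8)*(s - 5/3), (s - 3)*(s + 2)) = 1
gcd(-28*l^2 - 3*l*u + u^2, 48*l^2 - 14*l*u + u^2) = 1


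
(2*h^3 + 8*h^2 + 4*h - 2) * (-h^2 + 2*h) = -2*h^5 - 4*h^4 + 12*h^3 + 10*h^2 - 4*h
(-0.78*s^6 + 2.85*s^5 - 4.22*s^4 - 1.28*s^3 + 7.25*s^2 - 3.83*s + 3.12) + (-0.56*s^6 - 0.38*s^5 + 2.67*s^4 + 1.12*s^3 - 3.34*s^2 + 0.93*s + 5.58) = -1.34*s^6 + 2.47*s^5 - 1.55*s^4 - 0.16*s^3 + 3.91*s^2 - 2.9*s + 8.7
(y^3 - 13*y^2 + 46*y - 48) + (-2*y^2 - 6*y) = y^3 - 15*y^2 + 40*y - 48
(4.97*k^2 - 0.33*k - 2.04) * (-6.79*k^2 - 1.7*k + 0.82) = -33.7463*k^4 - 6.2083*k^3 + 18.488*k^2 + 3.1974*k - 1.6728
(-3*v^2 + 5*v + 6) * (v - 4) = -3*v^3 + 17*v^2 - 14*v - 24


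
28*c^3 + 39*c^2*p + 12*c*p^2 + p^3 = (c + p)*(4*c + p)*(7*c + p)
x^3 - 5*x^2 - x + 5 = (x - 5)*(x - 1)*(x + 1)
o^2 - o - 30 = (o - 6)*(o + 5)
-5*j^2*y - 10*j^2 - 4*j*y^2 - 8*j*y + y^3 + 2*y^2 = (-5*j + y)*(j + y)*(y + 2)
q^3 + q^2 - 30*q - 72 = (q - 6)*(q + 3)*(q + 4)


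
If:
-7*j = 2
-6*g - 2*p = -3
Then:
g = 1/2 - p/3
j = -2/7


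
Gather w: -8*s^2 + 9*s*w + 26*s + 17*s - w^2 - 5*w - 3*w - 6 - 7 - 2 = -8*s^2 + 43*s - w^2 + w*(9*s - 8) - 15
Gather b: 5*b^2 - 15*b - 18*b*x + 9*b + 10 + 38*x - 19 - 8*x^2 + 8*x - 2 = 5*b^2 + b*(-18*x - 6) - 8*x^2 + 46*x - 11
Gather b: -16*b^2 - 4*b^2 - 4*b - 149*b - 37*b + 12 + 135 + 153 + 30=-20*b^2 - 190*b + 330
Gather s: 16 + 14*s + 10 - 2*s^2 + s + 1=-2*s^2 + 15*s + 27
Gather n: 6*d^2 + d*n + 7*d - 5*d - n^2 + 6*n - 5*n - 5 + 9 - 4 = 6*d^2 + 2*d - n^2 + n*(d + 1)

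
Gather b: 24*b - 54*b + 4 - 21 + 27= 10 - 30*b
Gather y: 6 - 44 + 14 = -24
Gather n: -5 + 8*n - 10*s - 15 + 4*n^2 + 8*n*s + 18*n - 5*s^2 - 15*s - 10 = 4*n^2 + n*(8*s + 26) - 5*s^2 - 25*s - 30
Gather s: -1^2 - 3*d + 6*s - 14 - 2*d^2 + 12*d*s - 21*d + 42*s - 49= -2*d^2 - 24*d + s*(12*d + 48) - 64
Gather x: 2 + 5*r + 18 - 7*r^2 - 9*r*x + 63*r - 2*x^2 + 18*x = -7*r^2 + 68*r - 2*x^2 + x*(18 - 9*r) + 20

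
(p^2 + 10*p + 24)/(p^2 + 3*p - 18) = (p + 4)/(p - 3)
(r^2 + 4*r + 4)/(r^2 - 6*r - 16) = (r + 2)/(r - 8)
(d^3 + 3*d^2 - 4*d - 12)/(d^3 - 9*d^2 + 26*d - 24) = (d^2 + 5*d + 6)/(d^2 - 7*d + 12)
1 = 1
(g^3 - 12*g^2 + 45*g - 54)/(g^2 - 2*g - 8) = (-g^3 + 12*g^2 - 45*g + 54)/(-g^2 + 2*g + 8)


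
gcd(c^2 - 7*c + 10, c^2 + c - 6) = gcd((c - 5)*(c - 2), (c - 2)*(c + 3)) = c - 2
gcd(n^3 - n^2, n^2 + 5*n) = n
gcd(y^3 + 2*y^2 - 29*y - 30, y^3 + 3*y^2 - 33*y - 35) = y^2 - 4*y - 5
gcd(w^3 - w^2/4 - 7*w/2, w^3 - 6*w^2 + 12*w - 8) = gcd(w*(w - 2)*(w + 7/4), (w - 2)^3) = w - 2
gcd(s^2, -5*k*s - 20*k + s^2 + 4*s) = 1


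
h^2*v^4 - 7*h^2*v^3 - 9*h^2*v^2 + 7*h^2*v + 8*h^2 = (v - 8)*(v - 1)*(h*v + h)^2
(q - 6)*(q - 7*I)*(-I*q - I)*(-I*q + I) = -q^4 + 6*q^3 + 7*I*q^3 + q^2 - 42*I*q^2 - 6*q - 7*I*q + 42*I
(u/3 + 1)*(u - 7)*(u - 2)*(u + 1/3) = u^4/3 - 17*u^3/9 - 5*u^2 + 113*u/9 + 14/3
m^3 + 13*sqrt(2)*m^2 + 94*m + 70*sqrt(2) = (m + sqrt(2))*(m + 5*sqrt(2))*(m + 7*sqrt(2))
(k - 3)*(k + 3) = k^2 - 9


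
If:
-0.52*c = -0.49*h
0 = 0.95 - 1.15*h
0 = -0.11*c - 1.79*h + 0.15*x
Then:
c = 0.78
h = 0.83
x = 10.43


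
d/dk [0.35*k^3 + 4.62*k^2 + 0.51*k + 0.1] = 1.05*k^2 + 9.24*k + 0.51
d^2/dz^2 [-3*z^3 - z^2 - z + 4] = -18*z - 2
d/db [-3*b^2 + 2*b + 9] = 2 - 6*b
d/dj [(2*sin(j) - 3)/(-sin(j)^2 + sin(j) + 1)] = (-6*sin(j) - 2*cos(j)^2 + 7)*cos(j)/(sin(j) + cos(j)^2)^2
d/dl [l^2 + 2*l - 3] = 2*l + 2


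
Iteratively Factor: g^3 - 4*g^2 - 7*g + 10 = (g - 5)*(g^2 + g - 2) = (g - 5)*(g - 1)*(g + 2)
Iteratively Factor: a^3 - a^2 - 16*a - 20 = (a + 2)*(a^2 - 3*a - 10) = (a - 5)*(a + 2)*(a + 2)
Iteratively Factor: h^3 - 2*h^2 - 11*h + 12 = (h + 3)*(h^2 - 5*h + 4) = (h - 1)*(h + 3)*(h - 4)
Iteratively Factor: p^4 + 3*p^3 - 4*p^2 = (p)*(p^3 + 3*p^2 - 4*p) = p^2*(p^2 + 3*p - 4) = p^2*(p - 1)*(p + 4)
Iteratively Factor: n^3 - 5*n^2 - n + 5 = (n + 1)*(n^2 - 6*n + 5) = (n - 1)*(n + 1)*(n - 5)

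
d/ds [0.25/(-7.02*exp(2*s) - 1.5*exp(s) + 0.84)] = (3.51*exp(s) + 0.375)*exp(s)/(7.02*exp(2*s) + 1.5*exp(s) - 0.84)^2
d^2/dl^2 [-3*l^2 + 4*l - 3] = -6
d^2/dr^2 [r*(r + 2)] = 2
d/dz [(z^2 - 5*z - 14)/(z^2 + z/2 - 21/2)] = 2*(11*z^2 + 14*z + 119)/(4*z^4 + 4*z^3 - 83*z^2 - 42*z + 441)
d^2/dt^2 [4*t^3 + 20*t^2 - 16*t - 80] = 24*t + 40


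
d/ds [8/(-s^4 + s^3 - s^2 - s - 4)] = 8*(4*s^3 - 3*s^2 + 2*s + 1)/(s^4 - s^3 + s^2 + s + 4)^2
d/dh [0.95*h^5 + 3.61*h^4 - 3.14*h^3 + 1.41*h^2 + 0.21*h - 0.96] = 4.75*h^4 + 14.44*h^3 - 9.42*h^2 + 2.82*h + 0.21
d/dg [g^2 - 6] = 2*g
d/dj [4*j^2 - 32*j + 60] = 8*j - 32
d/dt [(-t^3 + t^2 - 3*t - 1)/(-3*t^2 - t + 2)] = (3*t^4 + 2*t^3 - 16*t^2 - 2*t - 7)/(9*t^4 + 6*t^3 - 11*t^2 - 4*t + 4)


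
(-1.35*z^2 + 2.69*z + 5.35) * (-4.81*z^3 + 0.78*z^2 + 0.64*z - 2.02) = 6.4935*z^5 - 13.9919*z^4 - 24.4993*z^3 + 8.6216*z^2 - 2.0098*z - 10.807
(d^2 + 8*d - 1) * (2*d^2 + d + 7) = 2*d^4 + 17*d^3 + 13*d^2 + 55*d - 7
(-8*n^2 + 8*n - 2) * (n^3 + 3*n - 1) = -8*n^5 + 8*n^4 - 26*n^3 + 32*n^2 - 14*n + 2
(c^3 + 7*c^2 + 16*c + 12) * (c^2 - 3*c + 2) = c^5 + 4*c^4 - 3*c^3 - 22*c^2 - 4*c + 24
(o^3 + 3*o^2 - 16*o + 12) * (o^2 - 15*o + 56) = o^5 - 12*o^4 - 5*o^3 + 420*o^2 - 1076*o + 672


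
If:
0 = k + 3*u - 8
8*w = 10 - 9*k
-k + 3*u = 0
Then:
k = 4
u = 4/3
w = -13/4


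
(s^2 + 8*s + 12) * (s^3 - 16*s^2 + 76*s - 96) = s^5 - 8*s^4 - 40*s^3 + 320*s^2 + 144*s - 1152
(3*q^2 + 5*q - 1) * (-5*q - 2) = -15*q^3 - 31*q^2 - 5*q + 2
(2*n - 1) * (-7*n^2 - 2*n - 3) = -14*n^3 + 3*n^2 - 4*n + 3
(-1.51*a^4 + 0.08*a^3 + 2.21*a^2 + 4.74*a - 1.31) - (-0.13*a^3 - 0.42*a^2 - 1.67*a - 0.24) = -1.51*a^4 + 0.21*a^3 + 2.63*a^2 + 6.41*a - 1.07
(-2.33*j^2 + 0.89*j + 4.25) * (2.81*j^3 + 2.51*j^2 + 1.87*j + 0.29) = -6.5473*j^5 - 3.3474*j^4 + 9.8193*j^3 + 11.6561*j^2 + 8.2056*j + 1.2325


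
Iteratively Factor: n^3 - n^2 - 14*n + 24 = (n + 4)*(n^2 - 5*n + 6) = (n - 3)*(n + 4)*(n - 2)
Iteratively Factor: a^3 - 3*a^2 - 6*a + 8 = (a + 2)*(a^2 - 5*a + 4) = (a - 4)*(a + 2)*(a - 1)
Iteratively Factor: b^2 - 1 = (b + 1)*(b - 1)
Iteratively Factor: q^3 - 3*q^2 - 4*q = (q - 4)*(q^2 + q) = q*(q - 4)*(q + 1)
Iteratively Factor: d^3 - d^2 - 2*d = (d)*(d^2 - d - 2) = d*(d + 1)*(d - 2)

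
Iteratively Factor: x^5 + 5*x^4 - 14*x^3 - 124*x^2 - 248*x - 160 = (x + 4)*(x^4 + x^3 - 18*x^2 - 52*x - 40) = (x - 5)*(x + 4)*(x^3 + 6*x^2 + 12*x + 8) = (x - 5)*(x + 2)*(x + 4)*(x^2 + 4*x + 4) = (x - 5)*(x + 2)^2*(x + 4)*(x + 2)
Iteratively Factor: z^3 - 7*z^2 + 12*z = (z - 4)*(z^2 - 3*z) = z*(z - 4)*(z - 3)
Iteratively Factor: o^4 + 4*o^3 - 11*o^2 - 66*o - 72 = (o + 3)*(o^3 + o^2 - 14*o - 24) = (o + 2)*(o + 3)*(o^2 - o - 12) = (o - 4)*(o + 2)*(o + 3)*(o + 3)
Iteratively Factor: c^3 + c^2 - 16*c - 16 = (c + 1)*(c^2 - 16) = (c + 1)*(c + 4)*(c - 4)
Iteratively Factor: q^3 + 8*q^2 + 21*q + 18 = (q + 3)*(q^2 + 5*q + 6) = (q + 2)*(q + 3)*(q + 3)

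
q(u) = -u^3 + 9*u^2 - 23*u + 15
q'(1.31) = -4.57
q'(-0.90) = -41.63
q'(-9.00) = -428.00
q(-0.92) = 44.56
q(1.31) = -1.93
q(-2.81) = 172.88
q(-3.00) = 192.00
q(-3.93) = 305.09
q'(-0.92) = -42.10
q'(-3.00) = -104.00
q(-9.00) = 1680.00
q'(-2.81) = -97.27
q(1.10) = -0.74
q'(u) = -3*u^2 + 18*u - 23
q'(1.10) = -6.83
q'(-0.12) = -25.20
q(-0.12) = 17.89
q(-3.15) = 208.01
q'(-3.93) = -140.07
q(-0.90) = 43.72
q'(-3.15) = -109.47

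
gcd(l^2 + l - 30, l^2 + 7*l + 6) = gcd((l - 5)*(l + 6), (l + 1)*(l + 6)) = l + 6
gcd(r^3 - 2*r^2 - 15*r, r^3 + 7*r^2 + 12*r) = r^2 + 3*r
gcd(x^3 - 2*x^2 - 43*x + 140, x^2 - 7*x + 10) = x - 5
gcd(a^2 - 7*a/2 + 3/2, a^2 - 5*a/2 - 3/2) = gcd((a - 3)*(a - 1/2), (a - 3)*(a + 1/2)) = a - 3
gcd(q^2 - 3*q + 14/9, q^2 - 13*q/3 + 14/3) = q - 7/3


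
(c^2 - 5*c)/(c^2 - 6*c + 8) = c*(c - 5)/(c^2 - 6*c + 8)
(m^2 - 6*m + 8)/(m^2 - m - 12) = (m - 2)/(m + 3)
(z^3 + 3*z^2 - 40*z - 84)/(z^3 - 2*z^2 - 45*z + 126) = (z + 2)/(z - 3)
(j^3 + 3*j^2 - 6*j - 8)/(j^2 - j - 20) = (j^2 - j - 2)/(j - 5)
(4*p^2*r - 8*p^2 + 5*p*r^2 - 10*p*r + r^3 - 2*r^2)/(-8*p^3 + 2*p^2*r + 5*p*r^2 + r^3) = (-p*r + 2*p - r^2 + 2*r)/(2*p^2 - p*r - r^2)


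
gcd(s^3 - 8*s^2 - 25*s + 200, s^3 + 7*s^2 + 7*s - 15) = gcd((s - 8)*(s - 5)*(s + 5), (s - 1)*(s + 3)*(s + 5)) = s + 5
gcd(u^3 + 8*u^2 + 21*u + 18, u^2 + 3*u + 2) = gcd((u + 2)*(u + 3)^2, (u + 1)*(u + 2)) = u + 2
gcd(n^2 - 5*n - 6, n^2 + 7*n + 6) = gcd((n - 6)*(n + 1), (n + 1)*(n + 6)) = n + 1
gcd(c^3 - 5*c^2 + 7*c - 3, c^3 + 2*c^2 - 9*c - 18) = c - 3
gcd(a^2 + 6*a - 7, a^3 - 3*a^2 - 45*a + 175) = a + 7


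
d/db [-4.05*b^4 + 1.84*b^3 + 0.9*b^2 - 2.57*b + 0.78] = -16.2*b^3 + 5.52*b^2 + 1.8*b - 2.57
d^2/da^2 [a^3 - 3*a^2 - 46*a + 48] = 6*a - 6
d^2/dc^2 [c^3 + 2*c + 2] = 6*c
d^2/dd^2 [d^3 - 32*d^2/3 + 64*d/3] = 6*d - 64/3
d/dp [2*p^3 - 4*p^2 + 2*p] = 6*p^2 - 8*p + 2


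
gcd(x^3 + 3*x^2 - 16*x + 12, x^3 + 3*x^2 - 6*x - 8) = x - 2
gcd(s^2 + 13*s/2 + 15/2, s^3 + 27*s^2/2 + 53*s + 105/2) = s^2 + 13*s/2 + 15/2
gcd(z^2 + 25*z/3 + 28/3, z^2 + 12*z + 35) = z + 7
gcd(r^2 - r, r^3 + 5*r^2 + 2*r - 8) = r - 1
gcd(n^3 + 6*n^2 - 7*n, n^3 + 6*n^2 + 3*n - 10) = n - 1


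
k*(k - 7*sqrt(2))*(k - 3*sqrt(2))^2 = k^4 - 13*sqrt(2)*k^3 + 102*k^2 - 126*sqrt(2)*k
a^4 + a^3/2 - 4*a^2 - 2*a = a*(a - 2)*(a + 1/2)*(a + 2)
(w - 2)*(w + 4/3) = w^2 - 2*w/3 - 8/3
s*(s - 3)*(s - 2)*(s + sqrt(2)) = s^4 - 5*s^3 + sqrt(2)*s^3 - 5*sqrt(2)*s^2 + 6*s^2 + 6*sqrt(2)*s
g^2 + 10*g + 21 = (g + 3)*(g + 7)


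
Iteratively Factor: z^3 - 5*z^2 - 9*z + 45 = (z - 5)*(z^2 - 9) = (z - 5)*(z + 3)*(z - 3)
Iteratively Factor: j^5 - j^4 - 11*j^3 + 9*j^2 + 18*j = (j + 3)*(j^4 - 4*j^3 + j^2 + 6*j) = (j - 2)*(j + 3)*(j^3 - 2*j^2 - 3*j) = (j - 2)*(j + 1)*(j + 3)*(j^2 - 3*j) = (j - 3)*(j - 2)*(j + 1)*(j + 3)*(j)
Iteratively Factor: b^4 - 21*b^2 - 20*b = (b - 5)*(b^3 + 5*b^2 + 4*b) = b*(b - 5)*(b^2 + 5*b + 4) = b*(b - 5)*(b + 1)*(b + 4)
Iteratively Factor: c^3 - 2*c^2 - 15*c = (c + 3)*(c^2 - 5*c) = c*(c + 3)*(c - 5)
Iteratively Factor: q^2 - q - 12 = (q - 4)*(q + 3)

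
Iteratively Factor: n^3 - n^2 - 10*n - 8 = (n + 2)*(n^2 - 3*n - 4) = (n - 4)*(n + 2)*(n + 1)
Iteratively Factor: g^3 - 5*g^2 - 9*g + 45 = (g - 3)*(g^2 - 2*g - 15) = (g - 5)*(g - 3)*(g + 3)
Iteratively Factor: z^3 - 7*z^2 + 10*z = (z - 5)*(z^2 - 2*z) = (z - 5)*(z - 2)*(z)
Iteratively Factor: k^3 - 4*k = (k + 2)*(k^2 - 2*k) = k*(k + 2)*(k - 2)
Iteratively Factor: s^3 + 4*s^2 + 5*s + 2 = (s + 1)*(s^2 + 3*s + 2) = (s + 1)^2*(s + 2)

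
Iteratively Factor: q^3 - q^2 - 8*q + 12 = (q + 3)*(q^2 - 4*q + 4) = (q - 2)*(q + 3)*(q - 2)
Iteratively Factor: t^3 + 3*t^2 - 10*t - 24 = (t - 3)*(t^2 + 6*t + 8) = (t - 3)*(t + 4)*(t + 2)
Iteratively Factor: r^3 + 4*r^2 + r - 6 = (r - 1)*(r^2 + 5*r + 6) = (r - 1)*(r + 2)*(r + 3)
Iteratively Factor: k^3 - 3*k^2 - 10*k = (k - 5)*(k^2 + 2*k) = (k - 5)*(k + 2)*(k)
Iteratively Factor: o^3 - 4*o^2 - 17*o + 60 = (o + 4)*(o^2 - 8*o + 15) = (o - 3)*(o + 4)*(o - 5)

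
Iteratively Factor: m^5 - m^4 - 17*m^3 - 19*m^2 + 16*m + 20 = (m - 1)*(m^4 - 17*m^2 - 36*m - 20) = (m - 1)*(m + 2)*(m^3 - 2*m^2 - 13*m - 10) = (m - 1)*(m + 1)*(m + 2)*(m^2 - 3*m - 10) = (m - 1)*(m + 1)*(m + 2)^2*(m - 5)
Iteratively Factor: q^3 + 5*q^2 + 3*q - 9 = (q - 1)*(q^2 + 6*q + 9) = (q - 1)*(q + 3)*(q + 3)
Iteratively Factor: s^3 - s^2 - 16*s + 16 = (s + 4)*(s^2 - 5*s + 4) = (s - 1)*(s + 4)*(s - 4)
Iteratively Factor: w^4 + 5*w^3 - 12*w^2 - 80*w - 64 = (w + 1)*(w^3 + 4*w^2 - 16*w - 64) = (w + 1)*(w + 4)*(w^2 - 16) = (w - 4)*(w + 1)*(w + 4)*(w + 4)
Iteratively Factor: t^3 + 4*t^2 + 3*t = (t + 3)*(t^2 + t) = t*(t + 3)*(t + 1)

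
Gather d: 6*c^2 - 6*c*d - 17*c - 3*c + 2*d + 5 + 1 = 6*c^2 - 20*c + d*(2 - 6*c) + 6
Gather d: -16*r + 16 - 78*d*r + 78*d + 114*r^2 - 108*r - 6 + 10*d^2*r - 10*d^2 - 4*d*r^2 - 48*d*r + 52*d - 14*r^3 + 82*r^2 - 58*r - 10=d^2*(10*r - 10) + d*(-4*r^2 - 126*r + 130) - 14*r^3 + 196*r^2 - 182*r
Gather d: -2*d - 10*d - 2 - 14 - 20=-12*d - 36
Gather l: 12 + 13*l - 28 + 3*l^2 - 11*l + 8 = 3*l^2 + 2*l - 8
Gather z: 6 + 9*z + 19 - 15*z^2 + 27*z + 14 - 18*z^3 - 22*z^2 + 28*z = -18*z^3 - 37*z^2 + 64*z + 39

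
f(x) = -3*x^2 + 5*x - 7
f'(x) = 5 - 6*x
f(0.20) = -6.12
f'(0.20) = 3.80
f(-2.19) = -32.34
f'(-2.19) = 18.14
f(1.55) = -6.46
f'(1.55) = -4.30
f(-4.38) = -86.45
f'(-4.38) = 31.28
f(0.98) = -4.98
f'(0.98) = -0.88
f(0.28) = -5.84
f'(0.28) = 3.32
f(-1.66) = -23.57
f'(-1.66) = 14.96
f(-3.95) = -73.56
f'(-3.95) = 28.70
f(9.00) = -205.00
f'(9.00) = -49.00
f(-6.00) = -145.00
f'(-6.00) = 41.00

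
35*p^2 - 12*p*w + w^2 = (-7*p + w)*(-5*p + w)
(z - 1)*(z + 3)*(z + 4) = z^3 + 6*z^2 + 5*z - 12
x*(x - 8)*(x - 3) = x^3 - 11*x^2 + 24*x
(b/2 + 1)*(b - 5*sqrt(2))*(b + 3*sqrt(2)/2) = b^3/2 - 7*sqrt(2)*b^2/4 + b^2 - 15*b/2 - 7*sqrt(2)*b/2 - 15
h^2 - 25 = (h - 5)*(h + 5)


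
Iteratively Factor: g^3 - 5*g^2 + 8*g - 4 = (g - 2)*(g^2 - 3*g + 2) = (g - 2)^2*(g - 1)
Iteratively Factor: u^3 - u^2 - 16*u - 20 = (u + 2)*(u^2 - 3*u - 10) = (u + 2)^2*(u - 5)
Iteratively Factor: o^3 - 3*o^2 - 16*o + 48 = (o + 4)*(o^2 - 7*o + 12) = (o - 3)*(o + 4)*(o - 4)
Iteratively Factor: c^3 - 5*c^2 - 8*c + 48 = (c - 4)*(c^2 - c - 12) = (c - 4)^2*(c + 3)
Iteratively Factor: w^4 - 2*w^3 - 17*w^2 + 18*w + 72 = (w - 4)*(w^3 + 2*w^2 - 9*w - 18) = (w - 4)*(w + 3)*(w^2 - w - 6) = (w - 4)*(w + 2)*(w + 3)*(w - 3)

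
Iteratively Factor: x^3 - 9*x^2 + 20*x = (x)*(x^2 - 9*x + 20) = x*(x - 4)*(x - 5)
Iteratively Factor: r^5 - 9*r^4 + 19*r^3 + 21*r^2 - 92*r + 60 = (r - 3)*(r^4 - 6*r^3 + r^2 + 24*r - 20) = (r - 3)*(r + 2)*(r^3 - 8*r^2 + 17*r - 10) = (r - 5)*(r - 3)*(r + 2)*(r^2 - 3*r + 2) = (r - 5)*(r - 3)*(r - 2)*(r + 2)*(r - 1)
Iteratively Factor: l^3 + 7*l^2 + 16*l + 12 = (l + 3)*(l^2 + 4*l + 4) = (l + 2)*(l + 3)*(l + 2)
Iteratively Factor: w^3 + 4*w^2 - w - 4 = (w - 1)*(w^2 + 5*w + 4) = (w - 1)*(w + 1)*(w + 4)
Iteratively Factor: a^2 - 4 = (a - 2)*(a + 2)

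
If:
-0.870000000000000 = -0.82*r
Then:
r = 1.06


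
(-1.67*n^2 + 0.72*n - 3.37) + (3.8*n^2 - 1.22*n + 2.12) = 2.13*n^2 - 0.5*n - 1.25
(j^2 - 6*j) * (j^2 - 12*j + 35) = j^4 - 18*j^3 + 107*j^2 - 210*j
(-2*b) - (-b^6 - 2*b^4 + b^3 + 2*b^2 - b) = b^6 + 2*b^4 - b^3 - 2*b^2 - b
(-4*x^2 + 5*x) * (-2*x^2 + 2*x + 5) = 8*x^4 - 18*x^3 - 10*x^2 + 25*x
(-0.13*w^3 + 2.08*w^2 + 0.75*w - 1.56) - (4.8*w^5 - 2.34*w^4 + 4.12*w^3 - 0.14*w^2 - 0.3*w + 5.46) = -4.8*w^5 + 2.34*w^4 - 4.25*w^3 + 2.22*w^2 + 1.05*w - 7.02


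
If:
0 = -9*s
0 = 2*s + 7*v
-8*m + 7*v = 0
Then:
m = 0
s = 0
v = 0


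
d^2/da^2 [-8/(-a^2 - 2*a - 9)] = 16*(-a^2 - 2*a + 4*(a + 1)^2 - 9)/(a^2 + 2*a + 9)^3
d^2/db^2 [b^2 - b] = 2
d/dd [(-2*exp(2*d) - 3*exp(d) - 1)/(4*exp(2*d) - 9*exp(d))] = (30*exp(2*d) + 8*exp(d) - 9)*exp(-d)/(16*exp(2*d) - 72*exp(d) + 81)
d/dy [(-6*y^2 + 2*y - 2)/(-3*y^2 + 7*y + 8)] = 6*(-6*y^2 - 18*y + 5)/(9*y^4 - 42*y^3 + y^2 + 112*y + 64)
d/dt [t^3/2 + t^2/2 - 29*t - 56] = 3*t^2/2 + t - 29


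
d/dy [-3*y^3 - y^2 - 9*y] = -9*y^2 - 2*y - 9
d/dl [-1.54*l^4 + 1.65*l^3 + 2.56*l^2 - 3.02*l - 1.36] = -6.16*l^3 + 4.95*l^2 + 5.12*l - 3.02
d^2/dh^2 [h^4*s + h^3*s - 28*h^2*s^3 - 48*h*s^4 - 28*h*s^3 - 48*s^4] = 2*s*(6*h^2 + 3*h - 28*s^2)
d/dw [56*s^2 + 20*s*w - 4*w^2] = 20*s - 8*w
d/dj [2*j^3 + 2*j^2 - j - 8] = 6*j^2 + 4*j - 1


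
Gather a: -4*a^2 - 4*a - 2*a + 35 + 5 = -4*a^2 - 6*a + 40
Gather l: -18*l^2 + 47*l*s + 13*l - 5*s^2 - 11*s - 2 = -18*l^2 + l*(47*s + 13) - 5*s^2 - 11*s - 2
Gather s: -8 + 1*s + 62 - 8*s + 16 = 70 - 7*s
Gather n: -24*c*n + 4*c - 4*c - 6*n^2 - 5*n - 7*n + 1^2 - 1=-6*n^2 + n*(-24*c - 12)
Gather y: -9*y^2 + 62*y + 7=-9*y^2 + 62*y + 7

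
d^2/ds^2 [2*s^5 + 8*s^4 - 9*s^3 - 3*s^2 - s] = 40*s^3 + 96*s^2 - 54*s - 6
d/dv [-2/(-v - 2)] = -2/(v + 2)^2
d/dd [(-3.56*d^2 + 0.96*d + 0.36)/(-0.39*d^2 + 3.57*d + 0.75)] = (-12.3348*d^2 - 5.0592*d - 0.5652)/(0.1521*d^4 - 2.7846*d^3 + 12.1599*d^2 + 5.355*d + 0.5625)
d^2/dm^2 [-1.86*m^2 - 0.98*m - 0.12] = -3.72000000000000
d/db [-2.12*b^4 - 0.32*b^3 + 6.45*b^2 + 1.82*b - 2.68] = -8.48*b^3 - 0.96*b^2 + 12.9*b + 1.82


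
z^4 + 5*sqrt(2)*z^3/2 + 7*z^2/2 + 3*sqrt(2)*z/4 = z*(z + sqrt(2)/2)^2*(z + 3*sqrt(2)/2)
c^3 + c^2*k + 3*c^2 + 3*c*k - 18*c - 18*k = (c - 3)*(c + 6)*(c + k)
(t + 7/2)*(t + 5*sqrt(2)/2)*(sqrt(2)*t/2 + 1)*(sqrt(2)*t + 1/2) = t^4 + 7*t^3/2 + 15*sqrt(2)*t^3/4 + 27*t^2/4 + 105*sqrt(2)*t^2/8 + 5*sqrt(2)*t/4 + 189*t/8 + 35*sqrt(2)/8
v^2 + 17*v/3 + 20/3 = (v + 5/3)*(v + 4)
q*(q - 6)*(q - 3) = q^3 - 9*q^2 + 18*q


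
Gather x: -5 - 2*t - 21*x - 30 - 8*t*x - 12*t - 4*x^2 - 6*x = -14*t - 4*x^2 + x*(-8*t - 27) - 35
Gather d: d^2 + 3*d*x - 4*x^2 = d^2 + 3*d*x - 4*x^2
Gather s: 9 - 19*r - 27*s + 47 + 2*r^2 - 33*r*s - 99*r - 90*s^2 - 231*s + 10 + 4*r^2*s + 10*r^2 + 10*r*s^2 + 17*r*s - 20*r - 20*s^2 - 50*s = 12*r^2 - 138*r + s^2*(10*r - 110) + s*(4*r^2 - 16*r - 308) + 66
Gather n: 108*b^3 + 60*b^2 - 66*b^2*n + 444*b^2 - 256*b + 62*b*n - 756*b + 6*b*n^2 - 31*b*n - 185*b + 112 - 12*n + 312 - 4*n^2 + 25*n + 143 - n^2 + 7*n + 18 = 108*b^3 + 504*b^2 - 1197*b + n^2*(6*b - 5) + n*(-66*b^2 + 31*b + 20) + 585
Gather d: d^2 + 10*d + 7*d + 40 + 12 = d^2 + 17*d + 52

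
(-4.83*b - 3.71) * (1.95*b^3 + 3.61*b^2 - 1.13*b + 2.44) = -9.4185*b^4 - 24.6708*b^3 - 7.9352*b^2 - 7.5929*b - 9.0524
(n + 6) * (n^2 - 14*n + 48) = n^3 - 8*n^2 - 36*n + 288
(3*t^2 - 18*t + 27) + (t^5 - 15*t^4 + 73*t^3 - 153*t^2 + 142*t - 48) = t^5 - 15*t^4 + 73*t^3 - 150*t^2 + 124*t - 21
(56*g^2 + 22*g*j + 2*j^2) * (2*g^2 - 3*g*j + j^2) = 112*g^4 - 124*g^3*j - 6*g^2*j^2 + 16*g*j^3 + 2*j^4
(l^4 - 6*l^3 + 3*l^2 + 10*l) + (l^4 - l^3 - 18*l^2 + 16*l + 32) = 2*l^4 - 7*l^3 - 15*l^2 + 26*l + 32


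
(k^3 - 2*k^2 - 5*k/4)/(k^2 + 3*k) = (k^2 - 2*k - 5/4)/(k + 3)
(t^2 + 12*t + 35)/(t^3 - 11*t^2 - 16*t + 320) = (t + 7)/(t^2 - 16*t + 64)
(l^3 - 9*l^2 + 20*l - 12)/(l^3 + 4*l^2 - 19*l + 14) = (l - 6)/(l + 7)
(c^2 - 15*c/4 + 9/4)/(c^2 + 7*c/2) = (4*c^2 - 15*c + 9)/(2*c*(2*c + 7))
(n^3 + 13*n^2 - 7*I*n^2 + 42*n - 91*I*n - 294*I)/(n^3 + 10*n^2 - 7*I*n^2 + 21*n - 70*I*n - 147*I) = (n + 6)/(n + 3)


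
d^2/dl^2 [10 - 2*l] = 0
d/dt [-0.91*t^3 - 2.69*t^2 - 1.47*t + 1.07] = -2.73*t^2 - 5.38*t - 1.47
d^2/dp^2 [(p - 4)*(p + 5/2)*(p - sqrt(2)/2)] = 6*p - 3 - sqrt(2)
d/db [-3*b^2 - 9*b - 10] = -6*b - 9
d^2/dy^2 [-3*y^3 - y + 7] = -18*y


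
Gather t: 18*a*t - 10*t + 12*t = t*(18*a + 2)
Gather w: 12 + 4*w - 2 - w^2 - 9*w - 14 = -w^2 - 5*w - 4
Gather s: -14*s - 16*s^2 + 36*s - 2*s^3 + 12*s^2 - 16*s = -2*s^3 - 4*s^2 + 6*s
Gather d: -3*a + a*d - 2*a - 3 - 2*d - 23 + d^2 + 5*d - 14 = -5*a + d^2 + d*(a + 3) - 40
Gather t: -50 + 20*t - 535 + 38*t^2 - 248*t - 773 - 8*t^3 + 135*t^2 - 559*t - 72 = -8*t^3 + 173*t^2 - 787*t - 1430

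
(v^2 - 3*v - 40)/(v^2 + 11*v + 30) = (v - 8)/(v + 6)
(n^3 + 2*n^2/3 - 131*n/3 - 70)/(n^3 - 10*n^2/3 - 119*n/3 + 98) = (3*n + 5)/(3*n - 7)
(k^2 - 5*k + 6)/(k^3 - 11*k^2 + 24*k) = (k - 2)/(k*(k - 8))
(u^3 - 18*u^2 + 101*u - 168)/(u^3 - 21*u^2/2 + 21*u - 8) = 2*(u^2 - 10*u + 21)/(2*u^2 - 5*u + 2)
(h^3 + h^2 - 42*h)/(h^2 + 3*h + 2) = h*(h^2 + h - 42)/(h^2 + 3*h + 2)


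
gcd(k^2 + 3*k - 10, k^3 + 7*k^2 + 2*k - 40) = k^2 + 3*k - 10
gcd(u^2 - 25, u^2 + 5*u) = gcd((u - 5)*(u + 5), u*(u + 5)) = u + 5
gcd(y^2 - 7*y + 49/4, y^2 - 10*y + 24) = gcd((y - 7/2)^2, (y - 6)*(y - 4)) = 1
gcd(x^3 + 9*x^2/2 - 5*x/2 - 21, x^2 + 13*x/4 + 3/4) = x + 3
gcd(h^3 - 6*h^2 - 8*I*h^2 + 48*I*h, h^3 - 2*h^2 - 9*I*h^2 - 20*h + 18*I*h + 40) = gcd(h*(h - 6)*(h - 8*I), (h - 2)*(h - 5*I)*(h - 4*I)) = 1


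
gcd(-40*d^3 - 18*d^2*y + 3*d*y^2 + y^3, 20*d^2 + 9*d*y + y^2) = 5*d + y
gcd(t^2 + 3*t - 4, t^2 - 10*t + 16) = 1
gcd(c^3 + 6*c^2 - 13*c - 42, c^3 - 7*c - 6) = c^2 - c - 6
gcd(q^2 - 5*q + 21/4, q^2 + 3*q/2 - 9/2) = q - 3/2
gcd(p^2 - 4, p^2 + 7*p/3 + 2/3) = p + 2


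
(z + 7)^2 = z^2 + 14*z + 49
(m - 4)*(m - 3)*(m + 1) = m^3 - 6*m^2 + 5*m + 12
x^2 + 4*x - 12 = (x - 2)*(x + 6)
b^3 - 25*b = b*(b - 5)*(b + 5)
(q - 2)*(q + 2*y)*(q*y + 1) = q^3*y + 2*q^2*y^2 - 2*q^2*y + q^2 - 4*q*y^2 + 2*q*y - 2*q - 4*y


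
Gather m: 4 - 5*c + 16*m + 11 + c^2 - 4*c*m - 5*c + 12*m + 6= c^2 - 10*c + m*(28 - 4*c) + 21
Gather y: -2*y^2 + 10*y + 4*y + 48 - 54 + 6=-2*y^2 + 14*y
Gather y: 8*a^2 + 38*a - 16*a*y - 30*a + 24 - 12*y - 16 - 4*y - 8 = 8*a^2 + 8*a + y*(-16*a - 16)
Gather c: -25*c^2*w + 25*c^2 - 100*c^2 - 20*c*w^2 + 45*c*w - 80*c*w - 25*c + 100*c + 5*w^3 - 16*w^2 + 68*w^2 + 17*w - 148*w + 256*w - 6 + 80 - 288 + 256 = c^2*(-25*w - 75) + c*(-20*w^2 - 35*w + 75) + 5*w^3 + 52*w^2 + 125*w + 42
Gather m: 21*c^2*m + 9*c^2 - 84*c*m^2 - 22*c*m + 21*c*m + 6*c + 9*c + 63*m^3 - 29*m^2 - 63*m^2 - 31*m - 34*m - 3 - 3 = 9*c^2 + 15*c + 63*m^3 + m^2*(-84*c - 92) + m*(21*c^2 - c - 65) - 6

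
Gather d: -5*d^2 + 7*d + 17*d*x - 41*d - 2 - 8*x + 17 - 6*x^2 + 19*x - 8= -5*d^2 + d*(17*x - 34) - 6*x^2 + 11*x + 7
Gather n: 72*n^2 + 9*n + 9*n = 72*n^2 + 18*n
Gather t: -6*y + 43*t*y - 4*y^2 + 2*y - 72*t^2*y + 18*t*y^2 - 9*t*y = -72*t^2*y + t*(18*y^2 + 34*y) - 4*y^2 - 4*y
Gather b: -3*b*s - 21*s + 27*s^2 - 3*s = -3*b*s + 27*s^2 - 24*s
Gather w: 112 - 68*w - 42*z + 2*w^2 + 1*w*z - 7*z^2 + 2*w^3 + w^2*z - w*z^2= 2*w^3 + w^2*(z + 2) + w*(-z^2 + z - 68) - 7*z^2 - 42*z + 112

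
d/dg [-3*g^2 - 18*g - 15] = -6*g - 18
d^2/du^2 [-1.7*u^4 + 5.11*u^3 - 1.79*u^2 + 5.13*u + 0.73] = -20.4*u^2 + 30.66*u - 3.58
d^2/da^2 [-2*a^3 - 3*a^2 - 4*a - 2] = -12*a - 6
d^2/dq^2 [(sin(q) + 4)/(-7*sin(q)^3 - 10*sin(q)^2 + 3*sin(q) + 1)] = (196*sin(q)^7 + 1974*sin(q)^6 + 2970*sin(q)^5 - 1219*sin(q)^4 - 4770*sin(q)^3 - 1787*sin(q)^2 + 481*sin(q) - 146)/(7*sin(q)^3 + 10*sin(q)^2 - 3*sin(q) - 1)^3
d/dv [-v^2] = -2*v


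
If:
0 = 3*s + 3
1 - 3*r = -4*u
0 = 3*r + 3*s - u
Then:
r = 11/9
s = -1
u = 2/3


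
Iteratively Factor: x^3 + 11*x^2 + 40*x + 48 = (x + 3)*(x^2 + 8*x + 16) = (x + 3)*(x + 4)*(x + 4)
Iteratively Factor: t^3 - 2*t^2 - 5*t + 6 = (t + 2)*(t^2 - 4*t + 3) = (t - 3)*(t + 2)*(t - 1)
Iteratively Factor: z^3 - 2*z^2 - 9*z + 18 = (z - 2)*(z^2 - 9) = (z - 2)*(z + 3)*(z - 3)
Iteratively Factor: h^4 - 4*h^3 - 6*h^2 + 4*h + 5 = (h - 1)*(h^3 - 3*h^2 - 9*h - 5) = (h - 1)*(h + 1)*(h^2 - 4*h - 5) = (h - 1)*(h + 1)^2*(h - 5)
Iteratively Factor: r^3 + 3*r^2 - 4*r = (r)*(r^2 + 3*r - 4) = r*(r + 4)*(r - 1)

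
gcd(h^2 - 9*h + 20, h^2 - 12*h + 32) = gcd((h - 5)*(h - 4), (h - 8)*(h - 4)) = h - 4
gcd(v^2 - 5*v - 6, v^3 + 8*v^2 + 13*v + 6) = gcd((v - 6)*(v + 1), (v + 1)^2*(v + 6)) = v + 1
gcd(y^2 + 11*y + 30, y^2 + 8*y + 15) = y + 5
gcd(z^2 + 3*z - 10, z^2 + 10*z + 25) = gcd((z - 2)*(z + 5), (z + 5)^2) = z + 5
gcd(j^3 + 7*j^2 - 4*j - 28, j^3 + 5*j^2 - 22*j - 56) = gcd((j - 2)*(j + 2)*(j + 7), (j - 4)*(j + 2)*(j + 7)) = j^2 + 9*j + 14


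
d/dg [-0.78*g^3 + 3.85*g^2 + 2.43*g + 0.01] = -2.34*g^2 + 7.7*g + 2.43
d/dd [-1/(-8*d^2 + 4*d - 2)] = (1 - 4*d)/(4*d^2 - 2*d + 1)^2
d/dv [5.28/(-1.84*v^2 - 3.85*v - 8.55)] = (19.4304*v + 20.328)/(1.84*v^2 + 3.85*v + 8.55)^2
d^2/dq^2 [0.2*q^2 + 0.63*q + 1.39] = 0.400000000000000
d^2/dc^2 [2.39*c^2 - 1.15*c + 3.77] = 4.78000000000000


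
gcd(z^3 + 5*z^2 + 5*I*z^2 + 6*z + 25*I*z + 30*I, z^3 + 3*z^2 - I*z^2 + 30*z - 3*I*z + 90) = z^2 + z*(3 + 5*I) + 15*I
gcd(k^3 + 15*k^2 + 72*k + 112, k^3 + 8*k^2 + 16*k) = k^2 + 8*k + 16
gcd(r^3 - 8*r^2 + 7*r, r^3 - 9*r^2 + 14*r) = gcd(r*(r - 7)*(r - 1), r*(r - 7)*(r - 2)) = r^2 - 7*r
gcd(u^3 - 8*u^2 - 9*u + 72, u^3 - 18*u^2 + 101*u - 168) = u^2 - 11*u + 24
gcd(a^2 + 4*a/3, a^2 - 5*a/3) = a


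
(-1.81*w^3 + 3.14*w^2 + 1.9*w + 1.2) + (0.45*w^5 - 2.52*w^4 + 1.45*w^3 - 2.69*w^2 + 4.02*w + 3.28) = 0.45*w^5 - 2.52*w^4 - 0.36*w^3 + 0.45*w^2 + 5.92*w + 4.48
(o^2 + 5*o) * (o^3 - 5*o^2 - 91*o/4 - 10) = o^5 - 191*o^3/4 - 495*o^2/4 - 50*o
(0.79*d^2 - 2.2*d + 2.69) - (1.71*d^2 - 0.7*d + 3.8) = -0.92*d^2 - 1.5*d - 1.11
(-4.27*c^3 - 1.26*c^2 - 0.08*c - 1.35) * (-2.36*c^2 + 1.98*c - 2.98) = 10.0772*c^5 - 5.481*c^4 + 10.4186*c^3 + 6.7824*c^2 - 2.4346*c + 4.023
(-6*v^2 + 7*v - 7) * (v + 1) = -6*v^3 + v^2 - 7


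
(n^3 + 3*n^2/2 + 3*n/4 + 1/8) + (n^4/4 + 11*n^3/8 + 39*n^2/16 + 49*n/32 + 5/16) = n^4/4 + 19*n^3/8 + 63*n^2/16 + 73*n/32 + 7/16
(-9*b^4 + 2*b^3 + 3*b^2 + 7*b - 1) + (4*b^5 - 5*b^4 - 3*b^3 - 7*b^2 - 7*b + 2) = 4*b^5 - 14*b^4 - b^3 - 4*b^2 + 1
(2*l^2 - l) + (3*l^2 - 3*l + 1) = 5*l^2 - 4*l + 1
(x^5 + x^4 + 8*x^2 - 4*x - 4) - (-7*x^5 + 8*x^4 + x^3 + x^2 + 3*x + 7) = 8*x^5 - 7*x^4 - x^3 + 7*x^2 - 7*x - 11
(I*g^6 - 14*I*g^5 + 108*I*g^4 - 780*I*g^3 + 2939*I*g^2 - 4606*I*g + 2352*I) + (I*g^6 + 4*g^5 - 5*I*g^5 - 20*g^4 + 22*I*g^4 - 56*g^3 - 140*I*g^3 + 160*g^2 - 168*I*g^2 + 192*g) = 2*I*g^6 + 4*g^5 - 19*I*g^5 - 20*g^4 + 130*I*g^4 - 56*g^3 - 920*I*g^3 + 160*g^2 + 2771*I*g^2 + 192*g - 4606*I*g + 2352*I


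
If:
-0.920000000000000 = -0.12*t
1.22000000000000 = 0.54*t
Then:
No Solution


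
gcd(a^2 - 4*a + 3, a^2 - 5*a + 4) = a - 1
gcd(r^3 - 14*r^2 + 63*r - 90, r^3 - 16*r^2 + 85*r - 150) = r^2 - 11*r + 30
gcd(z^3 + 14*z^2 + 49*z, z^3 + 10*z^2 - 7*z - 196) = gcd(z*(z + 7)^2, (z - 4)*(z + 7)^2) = z^2 + 14*z + 49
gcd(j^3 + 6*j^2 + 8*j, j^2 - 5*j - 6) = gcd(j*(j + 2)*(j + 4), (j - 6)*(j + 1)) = 1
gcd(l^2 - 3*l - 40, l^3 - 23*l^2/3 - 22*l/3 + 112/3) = l - 8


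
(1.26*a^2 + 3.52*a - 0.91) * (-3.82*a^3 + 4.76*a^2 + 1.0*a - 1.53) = -4.8132*a^5 - 7.4488*a^4 + 21.4914*a^3 - 2.7394*a^2 - 6.2956*a + 1.3923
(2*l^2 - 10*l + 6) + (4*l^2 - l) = 6*l^2 - 11*l + 6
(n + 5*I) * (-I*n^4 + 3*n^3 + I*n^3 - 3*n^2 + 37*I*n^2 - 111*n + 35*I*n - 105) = -I*n^5 + 8*n^4 + I*n^4 - 8*n^3 + 52*I*n^3 - 296*n^2 + 20*I*n^2 - 280*n - 555*I*n - 525*I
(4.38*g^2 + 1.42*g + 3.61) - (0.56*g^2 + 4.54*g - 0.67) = 3.82*g^2 - 3.12*g + 4.28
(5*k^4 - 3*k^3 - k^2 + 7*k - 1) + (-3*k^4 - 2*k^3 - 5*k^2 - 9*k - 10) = 2*k^4 - 5*k^3 - 6*k^2 - 2*k - 11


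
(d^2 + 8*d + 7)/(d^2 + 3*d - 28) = (d + 1)/(d - 4)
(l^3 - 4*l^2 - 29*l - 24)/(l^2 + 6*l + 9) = (l^2 - 7*l - 8)/(l + 3)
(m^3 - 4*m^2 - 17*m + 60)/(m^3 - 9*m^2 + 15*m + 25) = (m^2 + m - 12)/(m^2 - 4*m - 5)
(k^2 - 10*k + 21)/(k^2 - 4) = (k^2 - 10*k + 21)/(k^2 - 4)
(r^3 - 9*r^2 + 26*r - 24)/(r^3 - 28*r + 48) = (r - 3)/(r + 6)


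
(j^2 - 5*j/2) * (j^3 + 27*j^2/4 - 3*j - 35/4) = j^5 + 17*j^4/4 - 159*j^3/8 - 5*j^2/4 + 175*j/8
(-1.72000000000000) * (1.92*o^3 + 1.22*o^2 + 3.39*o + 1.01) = -3.3024*o^3 - 2.0984*o^2 - 5.8308*o - 1.7372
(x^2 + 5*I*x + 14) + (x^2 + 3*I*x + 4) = 2*x^2 + 8*I*x + 18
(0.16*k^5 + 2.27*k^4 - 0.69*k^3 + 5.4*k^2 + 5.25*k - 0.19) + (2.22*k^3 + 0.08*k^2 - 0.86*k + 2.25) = 0.16*k^5 + 2.27*k^4 + 1.53*k^3 + 5.48*k^2 + 4.39*k + 2.06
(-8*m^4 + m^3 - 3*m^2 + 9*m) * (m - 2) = -8*m^5 + 17*m^4 - 5*m^3 + 15*m^2 - 18*m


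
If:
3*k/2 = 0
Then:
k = 0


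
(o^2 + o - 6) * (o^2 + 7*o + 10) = o^4 + 8*o^3 + 11*o^2 - 32*o - 60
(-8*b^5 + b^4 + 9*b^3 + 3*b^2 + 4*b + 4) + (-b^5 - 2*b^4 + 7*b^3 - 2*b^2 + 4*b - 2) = -9*b^5 - b^4 + 16*b^3 + b^2 + 8*b + 2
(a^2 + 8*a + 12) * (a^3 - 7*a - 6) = a^5 + 8*a^4 + 5*a^3 - 62*a^2 - 132*a - 72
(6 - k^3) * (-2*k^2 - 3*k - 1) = 2*k^5 + 3*k^4 + k^3 - 12*k^2 - 18*k - 6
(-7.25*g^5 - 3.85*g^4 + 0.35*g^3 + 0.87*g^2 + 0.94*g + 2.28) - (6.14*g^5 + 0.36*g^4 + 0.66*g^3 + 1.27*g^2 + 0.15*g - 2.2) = -13.39*g^5 - 4.21*g^4 - 0.31*g^3 - 0.4*g^2 + 0.79*g + 4.48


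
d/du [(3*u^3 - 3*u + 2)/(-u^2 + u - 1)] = (3*(1 - 3*u^2)*(u^2 - u + 1) + (2*u - 1)*(3*u^3 - 3*u + 2))/(u^2 - u + 1)^2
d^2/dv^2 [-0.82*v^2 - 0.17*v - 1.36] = -1.64000000000000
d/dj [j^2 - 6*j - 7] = 2*j - 6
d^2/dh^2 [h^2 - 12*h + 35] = 2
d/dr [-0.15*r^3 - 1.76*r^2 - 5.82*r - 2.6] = -0.45*r^2 - 3.52*r - 5.82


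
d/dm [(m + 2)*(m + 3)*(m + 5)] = 3*m^2 + 20*m + 31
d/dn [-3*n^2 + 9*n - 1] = 9 - 6*n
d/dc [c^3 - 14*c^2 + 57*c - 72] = 3*c^2 - 28*c + 57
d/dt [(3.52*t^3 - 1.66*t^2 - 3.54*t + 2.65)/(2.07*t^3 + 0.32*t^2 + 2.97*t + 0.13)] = (4.5626*t^4 + 35.5644*t^3 - 18.8811*t^2 - 2.1276*t - 8.3307)/(4.2849*t^6 + 1.3248*t^5 + 12.3982*t^4 + 2.439*t^3 + 8.9041*t^2 + 0.7722*t + 0.0169)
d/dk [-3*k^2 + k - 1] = 1 - 6*k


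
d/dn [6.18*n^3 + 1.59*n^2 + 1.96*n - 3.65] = 18.54*n^2 + 3.18*n + 1.96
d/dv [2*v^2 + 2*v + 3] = 4*v + 2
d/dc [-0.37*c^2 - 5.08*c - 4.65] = -0.74*c - 5.08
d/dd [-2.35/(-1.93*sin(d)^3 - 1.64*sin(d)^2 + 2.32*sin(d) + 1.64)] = (-13.6065*sin(d)^2 - 7.708*sin(d) + 5.452)*cos(d)/(1.93*sin(d)^3 + 1.64*sin(d)^2 - 2.32*sin(d) - 1.64)^2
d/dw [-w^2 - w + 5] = -2*w - 1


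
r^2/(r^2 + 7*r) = r/(r + 7)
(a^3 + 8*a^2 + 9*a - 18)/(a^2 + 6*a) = a + 2 - 3/a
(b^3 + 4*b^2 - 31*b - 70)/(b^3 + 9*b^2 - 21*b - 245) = (b + 2)/(b + 7)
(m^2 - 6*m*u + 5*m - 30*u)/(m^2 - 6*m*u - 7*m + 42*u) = (m + 5)/(m - 7)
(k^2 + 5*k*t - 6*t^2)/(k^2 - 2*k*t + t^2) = (-k - 6*t)/(-k + t)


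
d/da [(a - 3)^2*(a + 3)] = 3*(a - 3)*(a + 1)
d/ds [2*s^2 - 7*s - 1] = 4*s - 7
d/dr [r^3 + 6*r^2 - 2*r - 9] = 3*r^2 + 12*r - 2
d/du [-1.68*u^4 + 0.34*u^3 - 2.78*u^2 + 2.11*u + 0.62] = -6.72*u^3 + 1.02*u^2 - 5.56*u + 2.11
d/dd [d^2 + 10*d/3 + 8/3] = 2*d + 10/3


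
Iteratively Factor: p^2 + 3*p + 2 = (p + 1)*(p + 2)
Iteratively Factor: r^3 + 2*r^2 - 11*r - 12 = (r - 3)*(r^2 + 5*r + 4) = (r - 3)*(r + 1)*(r + 4)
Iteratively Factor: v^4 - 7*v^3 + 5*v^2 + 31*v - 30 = (v - 1)*(v^3 - 6*v^2 - v + 30) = (v - 5)*(v - 1)*(v^2 - v - 6) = (v - 5)*(v - 1)*(v + 2)*(v - 3)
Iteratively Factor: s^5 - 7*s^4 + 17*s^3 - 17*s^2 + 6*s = (s)*(s^4 - 7*s^3 + 17*s^2 - 17*s + 6) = s*(s - 1)*(s^3 - 6*s^2 + 11*s - 6) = s*(s - 1)^2*(s^2 - 5*s + 6) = s*(s - 3)*(s - 1)^2*(s - 2)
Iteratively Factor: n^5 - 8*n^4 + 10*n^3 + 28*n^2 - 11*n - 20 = (n - 4)*(n^4 - 4*n^3 - 6*n^2 + 4*n + 5) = (n - 4)*(n + 1)*(n^3 - 5*n^2 - n + 5) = (n - 5)*(n - 4)*(n + 1)*(n^2 - 1) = (n - 5)*(n - 4)*(n + 1)^2*(n - 1)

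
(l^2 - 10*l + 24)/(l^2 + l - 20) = (l - 6)/(l + 5)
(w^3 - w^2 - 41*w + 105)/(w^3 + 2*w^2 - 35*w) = (w - 3)/w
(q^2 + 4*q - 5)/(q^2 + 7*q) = (q^2 + 4*q - 5)/(q*(q + 7))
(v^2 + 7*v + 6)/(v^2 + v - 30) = (v + 1)/(v - 5)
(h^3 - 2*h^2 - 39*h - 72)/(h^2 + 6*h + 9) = h - 8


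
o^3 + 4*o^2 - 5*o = o*(o - 1)*(o + 5)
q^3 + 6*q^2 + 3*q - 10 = (q - 1)*(q + 2)*(q + 5)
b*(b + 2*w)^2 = b^3 + 4*b^2*w + 4*b*w^2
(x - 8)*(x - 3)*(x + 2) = x^3 - 9*x^2 + 2*x + 48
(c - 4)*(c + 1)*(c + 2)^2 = c^4 + c^3 - 12*c^2 - 28*c - 16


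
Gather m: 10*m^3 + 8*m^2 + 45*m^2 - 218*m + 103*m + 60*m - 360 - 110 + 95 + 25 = 10*m^3 + 53*m^2 - 55*m - 350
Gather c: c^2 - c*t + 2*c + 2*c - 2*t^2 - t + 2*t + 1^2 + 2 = c^2 + c*(4 - t) - 2*t^2 + t + 3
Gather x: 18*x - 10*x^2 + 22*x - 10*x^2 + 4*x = -20*x^2 + 44*x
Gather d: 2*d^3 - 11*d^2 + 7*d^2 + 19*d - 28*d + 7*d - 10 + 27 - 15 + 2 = 2*d^3 - 4*d^2 - 2*d + 4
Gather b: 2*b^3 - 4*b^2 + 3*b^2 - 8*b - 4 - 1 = 2*b^3 - b^2 - 8*b - 5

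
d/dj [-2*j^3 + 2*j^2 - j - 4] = -6*j^2 + 4*j - 1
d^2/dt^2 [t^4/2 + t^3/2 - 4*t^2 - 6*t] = 6*t^2 + 3*t - 8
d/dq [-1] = 0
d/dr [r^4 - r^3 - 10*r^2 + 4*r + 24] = 4*r^3 - 3*r^2 - 20*r + 4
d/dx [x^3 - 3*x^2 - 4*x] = 3*x^2 - 6*x - 4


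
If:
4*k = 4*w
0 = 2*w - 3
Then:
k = 3/2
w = 3/2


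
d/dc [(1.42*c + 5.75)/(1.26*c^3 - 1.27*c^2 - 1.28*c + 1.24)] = (-3.5784*c^3 - 19.9316*c^2 + 14.605*c + 9.1208)/(1.5876*c^6 - 3.2004*c^5 - 1.6127*c^4 + 6.376*c^3 - 1.5112*c^2 - 3.1744*c + 1.5376)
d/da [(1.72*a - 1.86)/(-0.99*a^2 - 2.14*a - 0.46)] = (1.7028*a^2 - 3.6828*a - 4.7716)/(0.9801*a^4 + 4.2372*a^3 + 5.4904*a^2 + 1.9688*a + 0.2116)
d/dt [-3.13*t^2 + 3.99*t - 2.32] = 3.99 - 6.26*t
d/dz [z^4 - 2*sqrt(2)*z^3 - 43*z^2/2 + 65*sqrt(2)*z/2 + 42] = 4*z^3 - 6*sqrt(2)*z^2 - 43*z + 65*sqrt(2)/2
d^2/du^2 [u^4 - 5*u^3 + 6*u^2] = 12*u^2 - 30*u + 12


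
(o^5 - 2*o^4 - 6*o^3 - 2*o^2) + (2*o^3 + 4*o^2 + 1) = o^5 - 2*o^4 - 4*o^3 + 2*o^2 + 1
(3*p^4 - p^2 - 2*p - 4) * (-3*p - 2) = -9*p^5 - 6*p^4 + 3*p^3 + 8*p^2 + 16*p + 8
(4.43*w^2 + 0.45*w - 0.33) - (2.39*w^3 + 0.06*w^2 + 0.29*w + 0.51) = -2.39*w^3 + 4.37*w^2 + 0.16*w - 0.84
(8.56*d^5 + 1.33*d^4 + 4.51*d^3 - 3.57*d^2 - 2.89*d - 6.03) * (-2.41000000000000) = -20.6296*d^5 - 3.2053*d^4 - 10.8691*d^3 + 8.6037*d^2 + 6.9649*d + 14.5323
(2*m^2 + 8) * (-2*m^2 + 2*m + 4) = -4*m^4 + 4*m^3 - 8*m^2 + 16*m + 32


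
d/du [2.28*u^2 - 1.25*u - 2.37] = 4.56*u - 1.25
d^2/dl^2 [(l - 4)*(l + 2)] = 2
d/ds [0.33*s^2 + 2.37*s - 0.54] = 0.66*s + 2.37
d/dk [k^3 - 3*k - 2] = 3*k^2 - 3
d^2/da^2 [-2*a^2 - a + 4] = -4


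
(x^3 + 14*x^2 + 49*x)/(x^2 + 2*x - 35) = x*(x + 7)/(x - 5)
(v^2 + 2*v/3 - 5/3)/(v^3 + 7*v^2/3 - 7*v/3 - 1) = (3*v + 5)/(3*v^2 + 10*v + 3)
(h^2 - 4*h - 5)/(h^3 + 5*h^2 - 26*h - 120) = (h + 1)/(h^2 + 10*h + 24)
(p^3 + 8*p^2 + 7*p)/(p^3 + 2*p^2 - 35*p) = (p + 1)/(p - 5)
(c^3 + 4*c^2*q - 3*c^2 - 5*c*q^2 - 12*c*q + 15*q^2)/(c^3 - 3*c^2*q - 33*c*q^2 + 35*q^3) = (3 - c)/(-c + 7*q)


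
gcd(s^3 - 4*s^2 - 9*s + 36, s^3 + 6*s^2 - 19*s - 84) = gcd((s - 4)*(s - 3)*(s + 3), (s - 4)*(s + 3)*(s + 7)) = s^2 - s - 12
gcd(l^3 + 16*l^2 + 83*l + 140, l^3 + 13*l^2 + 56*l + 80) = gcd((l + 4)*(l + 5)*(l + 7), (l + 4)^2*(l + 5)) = l^2 + 9*l + 20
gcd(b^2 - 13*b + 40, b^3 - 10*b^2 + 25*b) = b - 5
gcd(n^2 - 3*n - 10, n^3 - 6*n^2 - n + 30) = n^2 - 3*n - 10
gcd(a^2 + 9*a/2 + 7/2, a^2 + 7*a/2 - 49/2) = 1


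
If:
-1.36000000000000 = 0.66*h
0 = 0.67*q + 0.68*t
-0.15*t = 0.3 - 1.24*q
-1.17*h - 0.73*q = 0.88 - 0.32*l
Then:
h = -2.06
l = -4.29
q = 0.22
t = -0.21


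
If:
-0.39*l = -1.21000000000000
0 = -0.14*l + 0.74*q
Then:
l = 3.10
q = 0.59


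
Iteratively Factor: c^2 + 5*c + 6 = (c + 3)*(c + 2)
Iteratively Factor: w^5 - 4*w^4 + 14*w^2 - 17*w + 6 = (w - 1)*(w^4 - 3*w^3 - 3*w^2 + 11*w - 6) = (w - 1)*(w + 2)*(w^3 - 5*w^2 + 7*w - 3) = (w - 1)^2*(w + 2)*(w^2 - 4*w + 3) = (w - 1)^3*(w + 2)*(w - 3)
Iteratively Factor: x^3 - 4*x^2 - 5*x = (x + 1)*(x^2 - 5*x) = (x - 5)*(x + 1)*(x)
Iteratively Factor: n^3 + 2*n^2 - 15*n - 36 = (n + 3)*(n^2 - n - 12) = (n - 4)*(n + 3)*(n + 3)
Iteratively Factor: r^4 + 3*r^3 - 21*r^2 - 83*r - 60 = (r + 4)*(r^3 - r^2 - 17*r - 15) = (r + 1)*(r + 4)*(r^2 - 2*r - 15) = (r + 1)*(r + 3)*(r + 4)*(r - 5)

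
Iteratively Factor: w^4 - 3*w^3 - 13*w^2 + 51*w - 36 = (w - 3)*(w^3 - 13*w + 12) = (w - 3)^2*(w^2 + 3*w - 4) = (w - 3)^2*(w - 1)*(w + 4)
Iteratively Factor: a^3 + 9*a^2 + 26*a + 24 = (a + 2)*(a^2 + 7*a + 12) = (a + 2)*(a + 3)*(a + 4)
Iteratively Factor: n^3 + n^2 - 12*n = (n - 3)*(n^2 + 4*n) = n*(n - 3)*(n + 4)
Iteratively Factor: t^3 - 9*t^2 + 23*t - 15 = (t - 1)*(t^2 - 8*t + 15) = (t - 3)*(t - 1)*(t - 5)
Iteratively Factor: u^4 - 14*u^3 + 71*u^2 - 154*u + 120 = (u - 3)*(u^3 - 11*u^2 + 38*u - 40) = (u - 3)*(u - 2)*(u^2 - 9*u + 20) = (u - 5)*(u - 3)*(u - 2)*(u - 4)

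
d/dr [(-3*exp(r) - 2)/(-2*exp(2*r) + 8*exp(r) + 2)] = (-3*exp(2*r) - 4*exp(r) + 5)*exp(r)/(2*(exp(4*r) - 8*exp(3*r) + 14*exp(2*r) + 8*exp(r) + 1))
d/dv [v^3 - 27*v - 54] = 3*v^2 - 27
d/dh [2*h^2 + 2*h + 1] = 4*h + 2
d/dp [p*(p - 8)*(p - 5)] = 3*p^2 - 26*p + 40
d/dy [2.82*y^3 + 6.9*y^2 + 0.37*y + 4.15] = 8.46*y^2 + 13.8*y + 0.37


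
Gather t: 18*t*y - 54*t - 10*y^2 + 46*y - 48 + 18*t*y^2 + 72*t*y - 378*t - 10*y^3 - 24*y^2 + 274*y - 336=t*(18*y^2 + 90*y - 432) - 10*y^3 - 34*y^2 + 320*y - 384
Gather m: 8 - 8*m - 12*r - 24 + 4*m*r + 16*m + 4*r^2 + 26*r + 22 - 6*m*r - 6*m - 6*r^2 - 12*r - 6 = m*(2 - 2*r) - 2*r^2 + 2*r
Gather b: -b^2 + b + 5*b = -b^2 + 6*b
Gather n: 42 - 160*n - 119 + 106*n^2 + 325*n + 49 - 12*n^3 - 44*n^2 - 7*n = -12*n^3 + 62*n^2 + 158*n - 28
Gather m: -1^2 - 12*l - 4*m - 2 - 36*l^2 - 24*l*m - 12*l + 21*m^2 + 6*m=-36*l^2 - 24*l + 21*m^2 + m*(2 - 24*l) - 3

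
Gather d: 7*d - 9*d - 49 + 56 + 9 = 16 - 2*d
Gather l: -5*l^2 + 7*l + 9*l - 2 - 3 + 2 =-5*l^2 + 16*l - 3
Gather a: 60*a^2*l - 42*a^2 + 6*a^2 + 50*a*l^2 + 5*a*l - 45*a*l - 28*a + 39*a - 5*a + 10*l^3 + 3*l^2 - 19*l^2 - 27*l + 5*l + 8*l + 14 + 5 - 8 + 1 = a^2*(60*l - 36) + a*(50*l^2 - 40*l + 6) + 10*l^3 - 16*l^2 - 14*l + 12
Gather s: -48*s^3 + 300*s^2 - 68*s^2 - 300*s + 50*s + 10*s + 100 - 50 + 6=-48*s^3 + 232*s^2 - 240*s + 56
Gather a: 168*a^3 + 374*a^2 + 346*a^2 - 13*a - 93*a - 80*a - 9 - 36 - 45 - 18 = 168*a^3 + 720*a^2 - 186*a - 108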